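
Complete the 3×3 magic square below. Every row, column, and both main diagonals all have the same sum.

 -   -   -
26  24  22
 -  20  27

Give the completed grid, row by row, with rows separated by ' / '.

Row 2 is already complete: 26 + 24 + 22 = 72, so that is the magic constant.
Row 3 needs 72; the known cells sum to 47, so (3,1) = 25.
Column 1 needs 72; the known cells sum to 51, so (1,1) = 21.
Using column 2: 24 + 20 + ? → (1,2) = 72 − 44 = 28.
Column 3 needs 72; the known cells sum to 49, so (1,3) = 23.

21 28 23 / 26 24 22 / 25 20 27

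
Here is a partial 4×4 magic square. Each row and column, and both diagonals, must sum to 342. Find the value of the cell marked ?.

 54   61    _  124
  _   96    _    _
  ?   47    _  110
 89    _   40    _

Row 1 must total 342; the given cells sum to 239, so (1,3) = 103.
Column 2 must total 342; the given cells sum to 204, so (4,2) = 138.
Anti-diagonal needs 342; the known cells sum to 260, so (2,3) = 82.
Row 4 needs 342; the known cells sum to 267, so (4,4) = 75.
Column 3 needs 342; the known cells sum to 225, so (3,3) = 117.
The remaining cell in column 4 is (2,4) = 342 − 309 = 33.
Row 2: 96 + 82 + 33 + ? = 342, so (2,1) = 131.
Row 3 needs 342; the known cells sum to 274, so (3,1) = 68.

68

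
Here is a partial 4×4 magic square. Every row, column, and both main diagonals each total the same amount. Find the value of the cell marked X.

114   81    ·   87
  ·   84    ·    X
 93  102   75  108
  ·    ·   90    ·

Row 3 is complete and sums to 378; that is the magic constant.
Row 1: 114 + 81 + 87 + ? = 378, so (1,3) = 96.
The remaining cell in column 2 is (4,2) = 378 − 267 = 111.
Column 3 needs 378; the known cells sum to 261, so (2,3) = 117.
Main diagonal must total 378; the given cells sum to 273, so (4,4) = 105.
Anti-diagonal: 87 + 117 + 102 + ? = 378, so (4,1) = 72.
Column 1 needs 378; the known cells sum to 279, so (2,1) = 99.
The remaining cell in column 4 is (2,4) = 378 − 300 = 78.

78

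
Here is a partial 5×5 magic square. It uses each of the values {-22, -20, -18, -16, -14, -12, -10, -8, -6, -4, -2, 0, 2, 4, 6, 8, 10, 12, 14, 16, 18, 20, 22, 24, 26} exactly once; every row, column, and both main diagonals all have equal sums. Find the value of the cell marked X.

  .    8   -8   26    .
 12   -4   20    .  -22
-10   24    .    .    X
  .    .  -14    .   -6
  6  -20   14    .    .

16

The 25 entries sum to 50, so each line sums to 50/5 = 10.
From row 2, 10 − (12 + (-4) + 20 + (-22)) gives (2,4) = 4.
Using column 2: 8 + (-4) + 24 + (-20) + ? → (4,2) = 10 − 8 = 2.
Using column 3: -8 + 20 + (-14) + 14 + ? → (3,3) = 10 − 12 = -2.
From anti-diagonal, 10 − (4 + (-2) + 2 + 6) gives (1,5) = 0.
Row 1: 8 + (-8) + 26 + 0 + ? = 10, so (1,1) = -16.
The remaining cell in column 1 is (4,1) = 10 − (-8) = 18.
The remaining cell in row 4 is (4,4) = 10 − 0 = 10.
Main diagonal must total 10; the given cells sum to -12, so (5,5) = 22.
Using row 5: 6 + (-20) + 14 + 22 + ? → (5,4) = 10 − 22 = -12.
Using column 4: 26 + 4 + 10 + (-12) + ? → (3,4) = 10 − 28 = -18.
The remaining cell in column 5 is (3,5) = 10 − (-6) = 16.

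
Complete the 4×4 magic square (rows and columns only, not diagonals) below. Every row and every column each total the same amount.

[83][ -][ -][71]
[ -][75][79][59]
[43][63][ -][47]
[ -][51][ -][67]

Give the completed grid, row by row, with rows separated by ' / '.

83 55 35 71 / 31 75 79 59 / 43 63 91 47 / 87 51 39 67

Column 4 is already complete: 71 + 59 + 47 + 67 = 244, so that is the magic constant.
Row 2 needs 244; the known cells sum to 213, so (2,1) = 31.
Row 3 needs 244; the known cells sum to 153, so (3,3) = 91.
Using column 1: 83 + 31 + 43 + ? → (4,1) = 244 − 157 = 87.
Column 2 must total 244; the given cells sum to 189, so (1,2) = 55.
From row 1, 244 − (83 + 55 + 71) gives (1,3) = 35.
Using row 4: 87 + 51 + 67 + ? → (4,3) = 244 − 205 = 39.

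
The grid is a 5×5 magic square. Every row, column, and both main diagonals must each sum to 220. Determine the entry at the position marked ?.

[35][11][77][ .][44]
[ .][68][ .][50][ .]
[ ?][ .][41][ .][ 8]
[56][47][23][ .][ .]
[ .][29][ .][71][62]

74

Row 1: 35 + 11 + 77 + 44 + ? = 220, so (1,4) = 53.
Column 2: 11 + 68 + 47 + 29 + ? = 220, so (3,2) = 65.
Main diagonal must total 220; the given cells sum to 206, so (4,4) = 14.
Anti-diagonal must total 220; the given cells sum to 182, so (5,1) = 38.
Row 4: 56 + 47 + 23 + 14 + ? = 220, so (4,5) = 80.
The remaining cell in row 5 is (5,3) = 220 − 200 = 20.
Column 3 must total 220; the given cells sum to 161, so (2,3) = 59.
Column 4 needs 220; the known cells sum to 188, so (3,4) = 32.
Column 5 must total 220; the given cells sum to 194, so (2,5) = 26.
Row 2 must total 220; the given cells sum to 203, so (2,1) = 17.
From row 3, 220 − (65 + 41 + 32 + 8) gives (3,1) = 74.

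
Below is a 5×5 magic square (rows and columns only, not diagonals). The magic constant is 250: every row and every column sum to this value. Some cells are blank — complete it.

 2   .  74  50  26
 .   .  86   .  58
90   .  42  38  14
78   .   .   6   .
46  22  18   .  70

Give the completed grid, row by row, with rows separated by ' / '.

Using row 1: 2 + 74 + 50 + 26 + ? → (1,2) = 250 − 152 = 98.
Row 3: 90 + 42 + 38 + 14 + ? = 250, so (3,2) = 66.
Row 5 must total 250; the given cells sum to 156, so (5,4) = 94.
From column 1, 250 − (2 + 90 + 78 + 46) gives (2,1) = 34.
Column 3: 74 + 86 + 42 + 18 + ? = 250, so (4,3) = 30.
From column 4, 250 − (50 + 38 + 6 + 94) gives (2,4) = 62.
Column 5 must total 250; the given cells sum to 168, so (4,5) = 82.
Row 2 must total 250; the given cells sum to 240, so (2,2) = 10.
The remaining cell in row 4 is (4,2) = 250 − 196 = 54.

2 98 74 50 26 / 34 10 86 62 58 / 90 66 42 38 14 / 78 54 30 6 82 / 46 22 18 94 70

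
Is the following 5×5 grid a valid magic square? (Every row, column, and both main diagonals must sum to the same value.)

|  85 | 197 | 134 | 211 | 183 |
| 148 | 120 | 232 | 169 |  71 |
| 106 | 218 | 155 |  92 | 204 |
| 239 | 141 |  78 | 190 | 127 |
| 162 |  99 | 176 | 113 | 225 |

No — column 5 sums to 810 but column 4 sums to 775.

Row 1: 85 + 197 + 134 + 211 + 183 = 810.
Row 2: 148 + 120 + 232 + 169 + 71 = 740.
Row 3: 106 + 218 + 155 + 92 + 204 = 775.
Row 4: 239 + 141 + 78 + 190 + 127 = 775.
Row 5: 162 + 99 + 176 + 113 + 225 = 775.
Column 1: 85 + 148 + 106 + 239 + 162 = 740.
Column 2: 197 + 120 + 218 + 141 + 99 = 775.
Column 3: 134 + 232 + 155 + 78 + 176 = 775.
Column 4: 211 + 169 + 92 + 190 + 113 = 775.
Column 5: 183 + 71 + 204 + 127 + 225 = 810.
Main diagonal: 85 + 120 + 155 + 190 + 225 = 775.
Anti-diagonal: 183 + 169 + 155 + 141 + 162 = 810.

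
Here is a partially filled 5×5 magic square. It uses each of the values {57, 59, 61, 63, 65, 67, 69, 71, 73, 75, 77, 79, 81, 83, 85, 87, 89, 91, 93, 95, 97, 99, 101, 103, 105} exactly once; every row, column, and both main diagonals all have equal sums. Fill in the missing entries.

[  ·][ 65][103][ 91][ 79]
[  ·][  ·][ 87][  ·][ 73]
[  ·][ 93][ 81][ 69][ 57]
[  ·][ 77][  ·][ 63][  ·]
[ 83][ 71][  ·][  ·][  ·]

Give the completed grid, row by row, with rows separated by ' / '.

The 25 entries sum to 2025, so each line sums to 2025/5 = 405.
Row 1 needs 405; the known cells sum to 338, so (1,1) = 67.
Row 3 must total 405; the given cells sum to 300, so (3,1) = 105.
Column 2 must total 405; the given cells sum to 306, so (2,2) = 99.
Using main diagonal: 67 + 99 + 81 + 63 + ? → (5,5) = 405 − 310 = 95.
Anti-diagonal must total 405; the given cells sum to 320, so (2,4) = 85.
Row 2 needs 405; the known cells sum to 344, so (2,1) = 61.
Using column 1: 67 + 61 + 105 + 83 + ? → (4,1) = 405 − 316 = 89.
Using column 4: 91 + 85 + 69 + 63 + ? → (5,4) = 405 − 308 = 97.
Column 5 needs 405; the known cells sum to 304, so (4,5) = 101.
From row 4, 405 − (89 + 77 + 63 + 101) gives (4,3) = 75.
Using row 5: 83 + 71 + 97 + 95 + ? → (5,3) = 405 − 346 = 59.

67 65 103 91 79 / 61 99 87 85 73 / 105 93 81 69 57 / 89 77 75 63 101 / 83 71 59 97 95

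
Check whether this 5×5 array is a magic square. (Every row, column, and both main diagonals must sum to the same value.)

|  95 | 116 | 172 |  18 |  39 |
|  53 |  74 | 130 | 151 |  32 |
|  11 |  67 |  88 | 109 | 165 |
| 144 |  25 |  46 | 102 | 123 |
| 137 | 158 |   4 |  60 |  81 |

Yes

Row 1: 95 + 116 + 172 + 18 + 39 = 440.
Row 2: 53 + 74 + 130 + 151 + 32 = 440.
Row 3: 11 + 67 + 88 + 109 + 165 = 440.
Row 4: 144 + 25 + 46 + 102 + 123 = 440.
Row 5: 137 + 158 + 4 + 60 + 81 = 440.
Column 1: 95 + 53 + 11 + 144 + 137 = 440.
Column 2: 116 + 74 + 67 + 25 + 158 = 440.
Column 3: 172 + 130 + 88 + 46 + 4 = 440.
Column 4: 18 + 151 + 109 + 102 + 60 = 440.
Column 5: 39 + 32 + 165 + 123 + 81 = 440.
Main diagonal: 95 + 74 + 88 + 102 + 81 = 440.
Anti-diagonal: 39 + 151 + 88 + 25 + 137 = 440.
All lines sum to 440.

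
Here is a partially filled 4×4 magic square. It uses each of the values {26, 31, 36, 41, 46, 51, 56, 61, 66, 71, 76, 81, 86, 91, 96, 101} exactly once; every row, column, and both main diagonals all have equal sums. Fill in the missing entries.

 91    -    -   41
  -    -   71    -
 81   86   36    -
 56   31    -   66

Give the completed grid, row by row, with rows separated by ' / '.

91 76 46 41 / 26 61 71 96 / 81 86 36 51 / 56 31 101 66

The 16 entries sum to 1016, so each line sums to 1016/4 = 254.
The remaining cell in row 3 is (3,4) = 254 − 203 = 51.
Row 4: 56 + 31 + 66 + ? = 254, so (4,3) = 101.
Column 1 needs 254; the known cells sum to 228, so (2,1) = 26.
From column 3, 254 − (71 + 36 + 101) gives (1,3) = 46.
Using column 4: 41 + 51 + 66 + ? → (2,4) = 254 − 158 = 96.
Main diagonal needs 254; the known cells sum to 193, so (2,2) = 61.
The remaining cell in row 1 is (1,2) = 254 − 178 = 76.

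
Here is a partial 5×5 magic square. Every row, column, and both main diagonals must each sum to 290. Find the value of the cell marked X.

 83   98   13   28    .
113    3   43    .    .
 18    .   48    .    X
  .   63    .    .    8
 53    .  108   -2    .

From row 1, 290 − (83 + 98 + 13 + 28) gives (1,5) = 68.
Using column 1: 83 + 113 + 18 + 53 + ? → (4,1) = 290 − 267 = 23.
From column 3, 290 − (13 + 43 + 48 + 108) gives (4,3) = 78.
The remaining cell in anti-diagonal is (2,4) = 290 − 232 = 58.
Row 2 needs 290; the known cells sum to 217, so (2,5) = 73.
Using row 4: 23 + 63 + 78 + 8 + ? → (4,4) = 290 − 172 = 118.
Using column 4: 28 + 58 + 118 + (-2) + ? → (3,4) = 290 − 202 = 88.
From main diagonal, 290 − (83 + 3 + 48 + 118) gives (5,5) = 38.
Row 5: 53 + 108 + (-2) + 38 + ? = 290, so (5,2) = 93.
Column 2: 98 + 3 + 63 + 93 + ? = 290, so (3,2) = 33.
From column 5, 290 − (68 + 73 + 8 + 38) gives (3,5) = 103.

103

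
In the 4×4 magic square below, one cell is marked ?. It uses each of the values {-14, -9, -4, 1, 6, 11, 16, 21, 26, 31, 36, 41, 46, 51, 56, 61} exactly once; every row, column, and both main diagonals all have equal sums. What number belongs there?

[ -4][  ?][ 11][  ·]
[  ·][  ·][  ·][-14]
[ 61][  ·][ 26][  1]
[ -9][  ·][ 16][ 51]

The 16 entries sum to 376, so each line sums to 376/4 = 94.
Row 3 must total 94; the given cells sum to 88, so (3,2) = 6.
The remaining cell in row 4 is (4,2) = 94 − 58 = 36.
Column 1 must total 94; the given cells sum to 48, so (2,1) = 46.
Column 3: 11 + 26 + 16 + ? = 94, so (2,3) = 41.
The remaining cell in column 4 is (1,4) = 94 − 38 = 56.
Using main diagonal: -4 + 26 + 51 + ? → (2,2) = 94 − 73 = 21.
The remaining cell in row 1 is (1,2) = 94 − 63 = 31.

31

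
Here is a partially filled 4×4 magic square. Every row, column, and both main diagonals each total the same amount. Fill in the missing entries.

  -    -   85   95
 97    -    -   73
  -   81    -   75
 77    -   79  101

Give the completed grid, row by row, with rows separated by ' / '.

71 93 85 95 / 97 83 91 73 / 99 81 89 75 / 77 87 79 101

Column 4 is already complete: 95 + 73 + 75 + 101 = 344, so that is the magic constant.
Row 4 must total 344; the given cells sum to 257, so (4,2) = 87.
From anti-diagonal, 344 − (95 + 81 + 77) gives (2,3) = 91.
Row 2 must total 344; the given cells sum to 261, so (2,2) = 83.
Using column 2: 83 + 81 + 87 + ? → (1,2) = 344 − 251 = 93.
The remaining cell in column 3 is (3,3) = 344 − 255 = 89.
From main diagonal, 344 − (83 + 89 + 101) gives (1,1) = 71.
From row 3, 344 − (81 + 89 + 75) gives (3,1) = 99.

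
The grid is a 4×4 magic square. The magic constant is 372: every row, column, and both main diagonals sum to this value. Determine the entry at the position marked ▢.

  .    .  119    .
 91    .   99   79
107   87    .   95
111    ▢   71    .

67

Row 2 must total 372; the given cells sum to 269, so (2,2) = 103.
Using row 3: 107 + 87 + 95 + ? → (3,3) = 372 − 289 = 83.
From column 1, 372 − (91 + 107 + 111) gives (1,1) = 63.
From main diagonal, 372 − (63 + 103 + 83) gives (4,4) = 123.
Anti-diagonal needs 372; the known cells sum to 297, so (1,4) = 75.
Using row 1: 63 + 119 + 75 + ? → (1,2) = 372 − 257 = 115.
Row 4 needs 372; the known cells sum to 305, so (4,2) = 67.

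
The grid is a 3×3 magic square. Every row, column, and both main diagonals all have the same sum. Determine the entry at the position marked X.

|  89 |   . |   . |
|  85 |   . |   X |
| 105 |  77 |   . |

Column 1 is complete and sums to 279; that is the magic constant.
Using row 3: 105 + 77 + ? → (3,3) = 279 − 182 = 97.
From main diagonal, 279 − (89 + 97) gives (2,2) = 93.
Anti-diagonal must total 279; the given cells sum to 198, so (1,3) = 81.
Row 1 needs 279; the known cells sum to 170, so (1,2) = 109.
Row 2 needs 279; the known cells sum to 178, so (2,3) = 101.

101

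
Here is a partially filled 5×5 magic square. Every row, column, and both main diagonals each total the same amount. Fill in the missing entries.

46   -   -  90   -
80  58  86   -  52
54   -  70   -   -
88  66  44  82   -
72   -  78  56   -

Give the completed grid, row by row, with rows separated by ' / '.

Column 1 is already complete: 46 + 80 + 54 + 88 + 72 = 340, so that is the magic constant.
Using row 2: 80 + 58 + 86 + 52 + ? → (2,4) = 340 − 276 = 64.
Row 4 needs 340; the known cells sum to 280, so (4,5) = 60.
Column 3 must total 340; the given cells sum to 278, so (1,3) = 62.
Using column 4: 90 + 64 + 82 + 56 + ? → (3,4) = 340 − 292 = 48.
From main diagonal, 340 − (46 + 58 + 70 + 82) gives (5,5) = 84.
Anti-diagonal must total 340; the given cells sum to 272, so (1,5) = 68.
Row 1: 46 + 62 + 90 + 68 + ? = 340, so (1,2) = 74.
Row 5 must total 340; the given cells sum to 290, so (5,2) = 50.
The remaining cell in column 2 is (3,2) = 340 − 248 = 92.
Using column 5: 68 + 52 + 60 + 84 + ? → (3,5) = 340 − 264 = 76.

46 74 62 90 68 / 80 58 86 64 52 / 54 92 70 48 76 / 88 66 44 82 60 / 72 50 78 56 84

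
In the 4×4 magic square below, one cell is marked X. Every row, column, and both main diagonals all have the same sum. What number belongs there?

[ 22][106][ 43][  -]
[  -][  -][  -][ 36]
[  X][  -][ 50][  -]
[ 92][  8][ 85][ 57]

Row 4 is complete and sums to 242; that is the magic constant.
Using row 1: 22 + 106 + 43 + ? → (1,4) = 242 − 171 = 71.
The remaining cell in column 3 is (2,3) = 242 − 178 = 64.
Column 4: 71 + 36 + 57 + ? = 242, so (3,4) = 78.
Main diagonal: 22 + 50 + 57 + ? = 242, so (2,2) = 113.
The remaining cell in anti-diagonal is (3,2) = 242 − 227 = 15.
Using row 2: 113 + 64 + 36 + ? → (2,1) = 242 − 213 = 29.
The remaining cell in row 3 is (3,1) = 242 − 143 = 99.

99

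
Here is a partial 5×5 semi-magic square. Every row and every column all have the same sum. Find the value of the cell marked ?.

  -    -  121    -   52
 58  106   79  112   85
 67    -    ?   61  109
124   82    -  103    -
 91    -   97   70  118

88

Row 2 is complete and sums to 440; that is the magic constant.
From row 5, 440 − (91 + 97 + 70 + 118) gives (5,2) = 64.
Column 1: 58 + 67 + 124 + 91 + ? = 440, so (1,1) = 100.
From column 4, 440 − (112 + 61 + 103 + 70) gives (1,4) = 94.
The remaining cell in column 5 is (4,5) = 440 − 364 = 76.
The remaining cell in row 1 is (1,2) = 440 − 367 = 73.
Row 4 needs 440; the known cells sum to 385, so (4,3) = 55.
The remaining cell in column 2 is (3,2) = 440 − 325 = 115.
From column 3, 440 − (121 + 79 + 55 + 97) gives (3,3) = 88.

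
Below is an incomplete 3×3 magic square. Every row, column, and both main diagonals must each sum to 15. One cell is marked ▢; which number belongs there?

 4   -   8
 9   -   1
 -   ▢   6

From row 1, 15 − (4 + 8) gives (1,2) = 3.
Using row 2: 9 + 1 + ? → (2,2) = 15 − 10 = 5.
Column 1 must total 15; the given cells sum to 13, so (3,1) = 2.
Using column 2: 3 + 5 + ? → (3,2) = 15 − 8 = 7.

7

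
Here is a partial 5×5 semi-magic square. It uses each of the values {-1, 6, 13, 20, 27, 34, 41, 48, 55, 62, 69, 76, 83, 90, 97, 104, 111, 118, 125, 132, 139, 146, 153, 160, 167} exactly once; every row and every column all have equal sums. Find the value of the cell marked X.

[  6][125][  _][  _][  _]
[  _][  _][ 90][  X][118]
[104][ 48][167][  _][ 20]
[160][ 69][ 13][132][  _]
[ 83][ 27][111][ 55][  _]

-1

The 25 entries sum to 2075, so each line sums to 2075/5 = 415.
From row 3, 415 − (104 + 48 + 167 + 20) gives (3,4) = 76.
Row 4 needs 415; the known cells sum to 374, so (4,5) = 41.
The remaining cell in row 5 is (5,5) = 415 − 276 = 139.
Column 1 needs 415; the known cells sum to 353, so (2,1) = 62.
Column 2 must total 415; the given cells sum to 269, so (2,2) = 146.
Column 3 needs 415; the known cells sum to 381, so (1,3) = 34.
Using column 5: 118 + 20 + 41 + 139 + ? → (1,5) = 415 − 318 = 97.
Using row 1: 6 + 125 + 34 + 97 + ? → (1,4) = 415 − 262 = 153.
Row 2 must total 415; the given cells sum to 416, so (2,4) = -1.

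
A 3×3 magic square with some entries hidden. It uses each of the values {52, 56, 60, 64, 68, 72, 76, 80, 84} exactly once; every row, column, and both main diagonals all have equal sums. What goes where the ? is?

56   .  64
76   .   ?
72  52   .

60

The 9 entries sum to 612, so each line sums to 612/3 = 204.
The remaining cell in row 1 is (1,2) = 204 − 120 = 84.
Row 3: 72 + 52 + ? = 204, so (3,3) = 80.
The remaining cell in column 2 is (2,2) = 204 − 136 = 68.
The remaining cell in column 3 is (2,3) = 204 − 144 = 60.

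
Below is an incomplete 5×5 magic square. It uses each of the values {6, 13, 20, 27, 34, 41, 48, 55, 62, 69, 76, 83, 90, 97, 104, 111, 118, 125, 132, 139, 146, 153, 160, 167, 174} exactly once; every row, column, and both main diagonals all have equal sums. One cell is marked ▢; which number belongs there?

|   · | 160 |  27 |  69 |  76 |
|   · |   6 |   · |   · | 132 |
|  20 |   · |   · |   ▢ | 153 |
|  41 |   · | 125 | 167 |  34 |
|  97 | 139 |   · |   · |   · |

111

The 25 entries sum to 2250, so each line sums to 2250/5 = 450.
Row 1 must total 450; the given cells sum to 332, so (1,1) = 118.
The remaining cell in row 4 is (4,2) = 450 − 367 = 83.
Column 1 needs 450; the known cells sum to 276, so (2,1) = 174.
Column 2: 160 + 6 + 83 + 139 + ? = 450, so (3,2) = 62.
Column 5 must total 450; the given cells sum to 395, so (5,5) = 55.
Main diagonal must total 450; the given cells sum to 346, so (3,3) = 104.
Anti-diagonal: 76 + 104 + 83 + 97 + ? = 450, so (2,4) = 90.
Row 2 needs 450; the known cells sum to 402, so (2,3) = 48.
Row 3: 20 + 62 + 104 + 153 + ? = 450, so (3,4) = 111.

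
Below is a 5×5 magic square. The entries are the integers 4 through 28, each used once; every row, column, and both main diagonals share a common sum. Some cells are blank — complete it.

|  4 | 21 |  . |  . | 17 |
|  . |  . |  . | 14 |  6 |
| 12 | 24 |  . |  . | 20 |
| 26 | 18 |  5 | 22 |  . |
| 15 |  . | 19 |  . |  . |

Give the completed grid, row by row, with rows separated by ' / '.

4 21 13 25 17 / 23 10 27 14 6 / 12 24 16 8 20 / 26 18 5 22 9 / 15 7 19 11 28

The entries are 4 through 28, which sum to 400, so each line sums to 400/5 = 80.
Using row 4: 26 + 18 + 5 + 22 + ? → (4,5) = 80 − 71 = 9.
The remaining cell in column 1 is (2,1) = 80 − 57 = 23.
Using column 5: 17 + 6 + 20 + 9 + ? → (5,5) = 80 − 52 = 28.
Anti-diagonal needs 80; the known cells sum to 64, so (3,3) = 16.
Using row 3: 12 + 24 + 16 + 20 + ? → (3,4) = 80 − 72 = 8.
Using main diagonal: 4 + 16 + 22 + 28 + ? → (2,2) = 80 − 70 = 10.
Row 2 must total 80; the given cells sum to 53, so (2,3) = 27.
Column 2 needs 80; the known cells sum to 73, so (5,2) = 7.
Column 3: 27 + 16 + 5 + 19 + ? = 80, so (1,3) = 13.
From row 1, 80 − (4 + 21 + 13 + 17) gives (1,4) = 25.
From row 5, 80 − (15 + 7 + 19 + 28) gives (5,4) = 11.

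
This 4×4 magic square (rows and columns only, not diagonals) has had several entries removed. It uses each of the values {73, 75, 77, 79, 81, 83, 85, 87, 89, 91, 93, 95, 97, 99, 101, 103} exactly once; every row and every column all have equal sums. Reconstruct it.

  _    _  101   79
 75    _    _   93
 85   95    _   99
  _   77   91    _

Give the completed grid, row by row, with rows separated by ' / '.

89 83 101 79 / 75 97 87 93 / 85 95 73 99 / 103 77 91 81

The 16 entries sum to 1408, so each line sums to 1408/4 = 352.
Row 3: 85 + 95 + 99 + ? = 352, so (3,3) = 73.
Column 3 needs 352; the known cells sum to 265, so (2,3) = 87.
Column 4: 79 + 93 + 99 + ? = 352, so (4,4) = 81.
Row 2: 75 + 87 + 93 + ? = 352, so (2,2) = 97.
Row 4 needs 352; the known cells sum to 249, so (4,1) = 103.
Column 1 must total 352; the given cells sum to 263, so (1,1) = 89.
Using column 2: 97 + 95 + 77 + ? → (1,2) = 352 − 269 = 83.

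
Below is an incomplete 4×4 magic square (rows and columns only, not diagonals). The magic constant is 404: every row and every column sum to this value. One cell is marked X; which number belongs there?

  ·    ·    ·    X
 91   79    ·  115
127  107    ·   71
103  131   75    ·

123

Row 2 must total 404; the given cells sum to 285, so (2,3) = 119.
The remaining cell in row 3 is (3,3) = 404 − 305 = 99.
Using row 4: 103 + 131 + 75 + ? → (4,4) = 404 − 309 = 95.
The remaining cell in column 1 is (1,1) = 404 − 321 = 83.
Column 2: 79 + 107 + 131 + ? = 404, so (1,2) = 87.
The remaining cell in column 3 is (1,3) = 404 − 293 = 111.
From column 4, 404 − (115 + 71 + 95) gives (1,4) = 123.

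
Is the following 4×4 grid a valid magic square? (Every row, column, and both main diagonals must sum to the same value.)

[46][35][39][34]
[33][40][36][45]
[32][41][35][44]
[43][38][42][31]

No — row 1 sums to 154 but row 3 sums to 152.

Row 1: 46 + 35 + 39 + 34 = 154.
Row 2: 33 + 40 + 36 + 45 = 154.
Row 3: 32 + 41 + 35 + 44 = 152.
Row 4: 43 + 38 + 42 + 31 = 154.
Column 1: 46 + 33 + 32 + 43 = 154.
Column 2: 35 + 40 + 41 + 38 = 154.
Column 3: 39 + 36 + 35 + 42 = 152.
Column 4: 34 + 45 + 44 + 31 = 154.
Main diagonal: 46 + 40 + 35 + 31 = 152.
Anti-diagonal: 34 + 36 + 41 + 43 = 154.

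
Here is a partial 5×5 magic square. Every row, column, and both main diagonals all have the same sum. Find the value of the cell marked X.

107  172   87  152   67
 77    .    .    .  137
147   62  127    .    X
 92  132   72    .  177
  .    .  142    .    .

Row 1 is complete and sums to 585; that is the magic constant.
Row 4 needs 585; the known cells sum to 473, so (4,4) = 112.
The remaining cell in column 1 is (5,1) = 585 − 423 = 162.
The remaining cell in column 3 is (2,3) = 585 − 428 = 157.
From anti-diagonal, 585 − (67 + 127 + 132 + 162) gives (2,4) = 97.
Row 2: 77 + 157 + 97 + 137 + ? = 585, so (2,2) = 117.
Column 2: 172 + 117 + 62 + 132 + ? = 585, so (5,2) = 102.
Main diagonal must total 585; the given cells sum to 463, so (5,5) = 122.
Row 5 needs 585; the known cells sum to 528, so (5,4) = 57.
Using column 4: 152 + 97 + 112 + 57 + ? → (3,4) = 585 − 418 = 167.
Column 5 must total 585; the given cells sum to 503, so (3,5) = 82.

82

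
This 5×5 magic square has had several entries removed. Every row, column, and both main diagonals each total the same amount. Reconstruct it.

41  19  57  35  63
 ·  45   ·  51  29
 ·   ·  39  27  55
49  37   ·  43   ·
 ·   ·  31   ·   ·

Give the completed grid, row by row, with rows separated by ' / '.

Row 1 is already complete: 41 + 19 + 57 + 35 + 63 = 215, so that is the magic constant.
Using column 4: 35 + 51 + 27 + 43 + ? → (5,4) = 215 − 156 = 59.
Main diagonal must total 215; the given cells sum to 168, so (5,5) = 47.
Anti-diagonal must total 215; the given cells sum to 190, so (5,1) = 25.
Row 5 needs 215; the known cells sum to 162, so (5,2) = 53.
From column 2, 215 − (19 + 45 + 37 + 53) gives (3,2) = 61.
Column 5: 63 + 29 + 55 + 47 + ? = 215, so (4,5) = 21.
Row 3: 61 + 39 + 27 + 55 + ? = 215, so (3,1) = 33.
Row 4: 49 + 37 + 43 + 21 + ? = 215, so (4,3) = 65.
Column 1: 41 + 33 + 49 + 25 + ? = 215, so (2,1) = 67.
The remaining cell in column 3 is (2,3) = 215 − 192 = 23.

41 19 57 35 63 / 67 45 23 51 29 / 33 61 39 27 55 / 49 37 65 43 21 / 25 53 31 59 47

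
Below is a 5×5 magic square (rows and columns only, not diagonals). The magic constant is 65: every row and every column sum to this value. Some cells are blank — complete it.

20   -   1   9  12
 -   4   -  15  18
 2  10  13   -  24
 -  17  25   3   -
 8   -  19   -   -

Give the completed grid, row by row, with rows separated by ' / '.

20 23 1 9 12 / 21 4 7 15 18 / 2 10 13 16 24 / 14 17 25 3 6 / 8 11 19 22 5

The remaining cell in row 1 is (1,2) = 65 − 42 = 23.
From row 3, 65 − (2 + 10 + 13 + 24) gives (3,4) = 16.
Using column 2: 23 + 4 + 10 + 17 + ? → (5,2) = 65 − 54 = 11.
Column 3 needs 65; the known cells sum to 58, so (2,3) = 7.
Column 4 must total 65; the given cells sum to 43, so (5,4) = 22.
Row 2: 4 + 7 + 15 + 18 + ? = 65, so (2,1) = 21.
Row 5: 8 + 11 + 19 + 22 + ? = 65, so (5,5) = 5.
Using column 1: 20 + 21 + 2 + 8 + ? → (4,1) = 65 − 51 = 14.
Column 5 must total 65; the given cells sum to 59, so (4,5) = 6.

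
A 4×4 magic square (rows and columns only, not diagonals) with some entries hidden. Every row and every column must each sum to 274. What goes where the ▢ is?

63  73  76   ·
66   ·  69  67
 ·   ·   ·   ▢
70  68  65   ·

74

The remaining cell in row 1 is (1,4) = 274 − 212 = 62.
Row 2 needs 274; the known cells sum to 202, so (2,2) = 72.
From row 4, 274 − (70 + 68 + 65) gives (4,4) = 71.
Column 1: 63 + 66 + 70 + ? = 274, so (3,1) = 75.
Column 2 must total 274; the given cells sum to 213, so (3,2) = 61.
Using column 3: 76 + 69 + 65 + ? → (3,3) = 274 − 210 = 64.
Column 4: 62 + 67 + 71 + ? = 274, so (3,4) = 74.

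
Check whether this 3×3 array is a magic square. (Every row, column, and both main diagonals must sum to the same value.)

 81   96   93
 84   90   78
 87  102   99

No — column 3 sums to 270 but row 2 sums to 252.

Row 1: 81 + 96 + 93 = 270.
Row 2: 84 + 90 + 78 = 252.
Row 3: 87 + 102 + 99 = 288.
Column 1: 81 + 84 + 87 = 252.
Column 2: 96 + 90 + 102 = 288.
Column 3: 93 + 78 + 99 = 270.
Main diagonal: 81 + 90 + 99 = 270.
Anti-diagonal: 93 + 90 + 87 = 270.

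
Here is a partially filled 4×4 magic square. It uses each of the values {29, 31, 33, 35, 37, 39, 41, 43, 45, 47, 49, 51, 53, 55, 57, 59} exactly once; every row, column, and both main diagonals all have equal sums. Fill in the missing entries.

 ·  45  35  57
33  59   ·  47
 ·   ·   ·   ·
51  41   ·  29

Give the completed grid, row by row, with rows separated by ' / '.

39 45 35 57 / 33 59 37 47 / 53 31 49 43 / 51 41 55 29

The 16 entries sum to 704, so each line sums to 704/4 = 176.
From row 1, 176 − (45 + 35 + 57) gives (1,1) = 39.
Using row 2: 33 + 59 + 47 + ? → (2,3) = 176 − 139 = 37.
Row 4 must total 176; the given cells sum to 121, so (4,3) = 55.
Column 1 needs 176; the known cells sum to 123, so (3,1) = 53.
Column 2 needs 176; the known cells sum to 145, so (3,2) = 31.
Column 3: 35 + 37 + 55 + ? = 176, so (3,3) = 49.
Column 4: 57 + 47 + 29 + ? = 176, so (3,4) = 43.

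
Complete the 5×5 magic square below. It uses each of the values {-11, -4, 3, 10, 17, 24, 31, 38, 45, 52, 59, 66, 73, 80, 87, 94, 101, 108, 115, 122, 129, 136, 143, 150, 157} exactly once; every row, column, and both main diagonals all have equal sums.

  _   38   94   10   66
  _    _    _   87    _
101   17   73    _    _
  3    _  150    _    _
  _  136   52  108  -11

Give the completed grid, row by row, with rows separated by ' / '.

157 38 94 10 66 / 24 115 -4 87 143 / 101 17 73 129 45 / 3 59 150 31 122 / 80 136 52 108 -11

The 25 entries sum to 1825, so each line sums to 1825/5 = 365.
Row 1 must total 365; the given cells sum to 208, so (1,1) = 157.
Row 5: 136 + 52 + 108 + (-11) + ? = 365, so (5,1) = 80.
Column 1 needs 365; the known cells sum to 341, so (2,1) = 24.
From column 3, 365 − (94 + 73 + 150 + 52) gives (2,3) = -4.
Anti-diagonal: 66 + 87 + 73 + 80 + ? = 365, so (4,2) = 59.
Column 2 needs 365; the known cells sum to 250, so (2,2) = 115.
The remaining cell in main diagonal is (4,4) = 365 − 334 = 31.
The remaining cell in row 2 is (2,5) = 365 − 222 = 143.
The remaining cell in row 4 is (4,5) = 365 − 243 = 122.
The remaining cell in column 4 is (3,4) = 365 − 236 = 129.
Column 5: 66 + 143 + 122 + (-11) + ? = 365, so (3,5) = 45.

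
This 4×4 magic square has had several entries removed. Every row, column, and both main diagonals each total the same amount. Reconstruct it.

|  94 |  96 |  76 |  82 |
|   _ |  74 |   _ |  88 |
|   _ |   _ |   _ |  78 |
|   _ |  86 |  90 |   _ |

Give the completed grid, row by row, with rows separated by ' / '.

94 96 76 82 / 84 74 102 88 / 98 92 80 78 / 72 86 90 100

Row 1 is already complete: 94 + 96 + 76 + 82 = 348, so that is the magic constant.
Column 2: 96 + 74 + 86 + ? = 348, so (3,2) = 92.
From column 4, 348 − (82 + 88 + 78) gives (4,4) = 100.
The remaining cell in main diagonal is (3,3) = 348 − 268 = 80.
Row 3: 92 + 80 + 78 + ? = 348, so (3,1) = 98.
Row 4: 86 + 90 + 100 + ? = 348, so (4,1) = 72.
Column 1: 94 + 98 + 72 + ? = 348, so (2,1) = 84.
Column 3 needs 348; the known cells sum to 246, so (2,3) = 102.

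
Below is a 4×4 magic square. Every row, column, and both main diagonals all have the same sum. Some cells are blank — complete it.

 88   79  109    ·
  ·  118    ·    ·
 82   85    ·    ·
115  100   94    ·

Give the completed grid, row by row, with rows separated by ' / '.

Column 2 is already complete: 79 + 118 + 85 + 100 = 382, so that is the magic constant.
Row 1 must total 382; the given cells sum to 276, so (1,4) = 106.
Row 4 must total 382; the given cells sum to 309, so (4,4) = 73.
Column 1: 88 + 82 + 115 + ? = 382, so (2,1) = 97.
Main diagonal needs 382; the known cells sum to 279, so (3,3) = 103.
From anti-diagonal, 382 − (106 + 85 + 115) gives (2,3) = 76.
The remaining cell in row 2 is (2,4) = 382 − 291 = 91.
From row 3, 382 − (82 + 85 + 103) gives (3,4) = 112.

88 79 109 106 / 97 118 76 91 / 82 85 103 112 / 115 100 94 73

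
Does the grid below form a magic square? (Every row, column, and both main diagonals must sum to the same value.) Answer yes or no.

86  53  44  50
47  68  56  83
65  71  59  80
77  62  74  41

No — column 4 sums to 254 but row 3 sums to 275.

Row 1: 86 + 53 + 44 + 50 = 233.
Row 2: 47 + 68 + 56 + 83 = 254.
Row 3: 65 + 71 + 59 + 80 = 275.
Row 4: 77 + 62 + 74 + 41 = 254.
Column 1: 86 + 47 + 65 + 77 = 275.
Column 2: 53 + 68 + 71 + 62 = 254.
Column 3: 44 + 56 + 59 + 74 = 233.
Column 4: 50 + 83 + 80 + 41 = 254.
Main diagonal: 86 + 68 + 59 + 41 = 254.
Anti-diagonal: 50 + 56 + 71 + 77 = 254.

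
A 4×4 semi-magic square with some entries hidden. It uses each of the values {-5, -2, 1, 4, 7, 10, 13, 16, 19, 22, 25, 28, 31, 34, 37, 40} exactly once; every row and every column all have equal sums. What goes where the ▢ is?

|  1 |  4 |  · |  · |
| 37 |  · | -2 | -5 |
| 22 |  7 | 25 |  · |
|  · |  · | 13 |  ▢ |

28

The 16 entries sum to 280, so each line sums to 280/4 = 70.
The remaining cell in row 2 is (2,2) = 70 − 30 = 40.
From row 3, 70 − (22 + 7 + 25) gives (3,4) = 16.
Using column 1: 1 + 37 + 22 + ? → (4,1) = 70 − 60 = 10.
Using column 2: 4 + 40 + 7 + ? → (4,2) = 70 − 51 = 19.
From column 3, 70 − (-2 + 25 + 13) gives (1,3) = 34.
Row 1 must total 70; the given cells sum to 39, so (1,4) = 31.
Row 4: 10 + 19 + 13 + ? = 70, so (4,4) = 28.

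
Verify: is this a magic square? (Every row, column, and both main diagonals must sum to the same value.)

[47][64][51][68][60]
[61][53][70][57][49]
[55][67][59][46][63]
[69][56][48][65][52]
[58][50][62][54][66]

Yes

Row 1: 47 + 64 + 51 + 68 + 60 = 290.
Row 2: 61 + 53 + 70 + 57 + 49 = 290.
Row 3: 55 + 67 + 59 + 46 + 63 = 290.
Row 4: 69 + 56 + 48 + 65 + 52 = 290.
Row 5: 58 + 50 + 62 + 54 + 66 = 290.
Column 1: 47 + 61 + 55 + 69 + 58 = 290.
Column 2: 64 + 53 + 67 + 56 + 50 = 290.
Column 3: 51 + 70 + 59 + 48 + 62 = 290.
Column 4: 68 + 57 + 46 + 65 + 54 = 290.
Column 5: 60 + 49 + 63 + 52 + 66 = 290.
Main diagonal: 47 + 53 + 59 + 65 + 66 = 290.
Anti-diagonal: 60 + 57 + 59 + 56 + 58 = 290.
All lines sum to 290.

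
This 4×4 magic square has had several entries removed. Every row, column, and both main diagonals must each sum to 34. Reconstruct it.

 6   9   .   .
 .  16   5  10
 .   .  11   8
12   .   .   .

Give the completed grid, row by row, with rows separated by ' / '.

6 9 4 15 / 3 16 5 10 / 13 2 11 8 / 12 7 14 1

From row 2, 34 − (16 + 5 + 10) gives (2,1) = 3.
The remaining cell in column 1 is (3,1) = 34 − 21 = 13.
From main diagonal, 34 − (6 + 16 + 11) gives (4,4) = 1.
Row 3 must total 34; the given cells sum to 32, so (3,2) = 2.
Using column 2: 9 + 16 + 2 + ? → (4,2) = 34 − 27 = 7.
Using column 4: 10 + 8 + 1 + ? → (1,4) = 34 − 19 = 15.
Row 1 must total 34; the given cells sum to 30, so (1,3) = 4.
Row 4 must total 34; the given cells sum to 20, so (4,3) = 14.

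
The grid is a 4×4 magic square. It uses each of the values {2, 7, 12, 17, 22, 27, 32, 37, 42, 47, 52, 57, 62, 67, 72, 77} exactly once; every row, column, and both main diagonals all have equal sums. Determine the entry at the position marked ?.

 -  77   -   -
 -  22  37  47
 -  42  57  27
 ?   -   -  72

67

The 16 entries sum to 632, so each line sums to 632/4 = 158.
Using row 2: 22 + 37 + 47 + ? → (2,1) = 158 − 106 = 52.
Using row 3: 42 + 57 + 27 + ? → (3,1) = 158 − 126 = 32.
From column 2, 158 − (77 + 22 + 42) gives (4,2) = 17.
From column 4, 158 − (47 + 27 + 72) gives (1,4) = 12.
Using main diagonal: 22 + 57 + 72 + ? → (1,1) = 158 − 151 = 7.
The remaining cell in anti-diagonal is (4,1) = 158 − 91 = 67.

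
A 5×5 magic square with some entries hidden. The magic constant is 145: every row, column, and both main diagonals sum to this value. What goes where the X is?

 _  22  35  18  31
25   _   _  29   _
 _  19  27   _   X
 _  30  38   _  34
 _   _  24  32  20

Row 1: 22 + 35 + 18 + 31 + ? = 145, so (1,1) = 39.
Using column 3: 35 + 27 + 38 + 24 + ? → (2,3) = 145 − 124 = 21.
Using anti-diagonal: 31 + 29 + 27 + 30 + ? → (5,1) = 145 − 117 = 28.
From row 5, 145 − (28 + 24 + 32 + 20) gives (5,2) = 41.
Column 2: 22 + 19 + 30 + 41 + ? = 145, so (2,2) = 33.
The remaining cell in main diagonal is (4,4) = 145 − 119 = 26.
Row 2: 25 + 33 + 21 + 29 + ? = 145, so (2,5) = 37.
Using row 4: 30 + 38 + 26 + 34 + ? → (4,1) = 145 − 128 = 17.
The remaining cell in column 1 is (3,1) = 145 − 109 = 36.
The remaining cell in column 4 is (3,4) = 145 − 105 = 40.
Using column 5: 31 + 37 + 34 + 20 + ? → (3,5) = 145 − 122 = 23.

23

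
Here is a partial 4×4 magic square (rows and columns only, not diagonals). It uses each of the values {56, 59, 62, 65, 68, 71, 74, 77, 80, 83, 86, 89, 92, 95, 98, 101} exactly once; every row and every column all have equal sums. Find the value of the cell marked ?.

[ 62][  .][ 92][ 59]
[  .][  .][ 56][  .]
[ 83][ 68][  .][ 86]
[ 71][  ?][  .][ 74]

The 16 entries sum to 1256, so each line sums to 1256/4 = 314.
Row 1 needs 314; the known cells sum to 213, so (1,2) = 101.
Row 3: 83 + 68 + 86 + ? = 314, so (3,3) = 77.
The remaining cell in column 1 is (2,1) = 314 − 216 = 98.
Column 3: 92 + 56 + 77 + ? = 314, so (4,3) = 89.
Column 4 needs 314; the known cells sum to 219, so (2,4) = 95.
Row 2 needs 314; the known cells sum to 249, so (2,2) = 65.
Using row 4: 71 + 89 + 74 + ? → (4,2) = 314 − 234 = 80.

80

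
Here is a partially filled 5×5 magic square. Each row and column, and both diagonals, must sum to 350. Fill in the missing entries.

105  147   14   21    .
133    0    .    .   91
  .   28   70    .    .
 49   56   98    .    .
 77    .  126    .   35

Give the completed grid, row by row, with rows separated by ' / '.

From row 1, 350 − (105 + 147 + 14 + 21) gives (1,5) = 63.
Column 1 needs 350; the known cells sum to 364, so (3,1) = -14.
Column 2 needs 350; the known cells sum to 231, so (5,2) = 119.
The remaining cell in column 3 is (2,3) = 350 − 308 = 42.
Main diagonal must total 350; the given cells sum to 210, so (4,4) = 140.
Using anti-diagonal: 63 + 70 + 56 + 77 + ? → (2,4) = 350 − 266 = 84.
From row 4, 350 − (49 + 56 + 98 + 140) gives (4,5) = 7.
From row 5, 350 − (77 + 119 + 126 + 35) gives (5,4) = -7.
From column 4, 350 − (21 + 84 + 140 + (-7)) gives (3,4) = 112.
The remaining cell in column 5 is (3,5) = 350 − 196 = 154.

105 147 14 21 63 / 133 0 42 84 91 / -14 28 70 112 154 / 49 56 98 140 7 / 77 119 126 -7 35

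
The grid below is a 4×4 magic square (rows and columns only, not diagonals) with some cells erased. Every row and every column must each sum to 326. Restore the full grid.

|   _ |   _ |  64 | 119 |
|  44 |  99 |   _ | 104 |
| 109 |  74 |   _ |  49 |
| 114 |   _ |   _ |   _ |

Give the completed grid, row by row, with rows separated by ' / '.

59 84 64 119 / 44 99 79 104 / 109 74 94 49 / 114 69 89 54

From row 2, 326 − (44 + 99 + 104) gives (2,3) = 79.
Using row 3: 109 + 74 + 49 + ? → (3,3) = 326 − 232 = 94.
Column 1 must total 326; the given cells sum to 267, so (1,1) = 59.
Using column 3: 64 + 79 + 94 + ? → (4,3) = 326 − 237 = 89.
Column 4: 119 + 104 + 49 + ? = 326, so (4,4) = 54.
Row 1 must total 326; the given cells sum to 242, so (1,2) = 84.
Using row 4: 114 + 89 + 54 + ? → (4,2) = 326 − 257 = 69.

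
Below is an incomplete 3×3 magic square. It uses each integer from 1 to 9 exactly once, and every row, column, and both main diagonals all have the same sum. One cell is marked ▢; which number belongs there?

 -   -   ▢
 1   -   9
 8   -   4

2

The entries are 1 through 9, which sum to 45, so each line sums to 45/3 = 15.
Using row 2: 1 + 9 + ? → (2,2) = 15 − 10 = 5.
The remaining cell in row 3 is (3,2) = 15 − 12 = 3.
Column 1: 1 + 8 + ? = 15, so (1,1) = 6.
From column 2, 15 − (5 + 3) gives (1,2) = 7.
Using column 3: 9 + 4 + ? → (1,3) = 15 − 13 = 2.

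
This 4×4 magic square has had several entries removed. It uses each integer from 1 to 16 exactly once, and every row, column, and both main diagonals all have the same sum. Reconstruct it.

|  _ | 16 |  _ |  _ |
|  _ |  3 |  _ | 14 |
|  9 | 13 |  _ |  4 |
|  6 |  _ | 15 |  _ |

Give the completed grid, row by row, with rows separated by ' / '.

12 16 1 5 / 7 3 10 14 / 9 13 8 4 / 6 2 15 11

The entries are 1 through 16, which sum to 136, so each line sums to 136/4 = 34.
Using row 3: 9 + 13 + 4 + ? → (3,3) = 34 − 26 = 8.
Column 2 needs 34; the known cells sum to 32, so (4,2) = 2.
From row 4, 34 − (6 + 2 + 15) gives (4,4) = 11.
Using column 4: 14 + 4 + 11 + ? → (1,4) = 34 − 29 = 5.
From main diagonal, 34 − (3 + 8 + 11) gives (1,1) = 12.
Anti-diagonal: 5 + 13 + 6 + ? = 34, so (2,3) = 10.
The remaining cell in row 1 is (1,3) = 34 − 33 = 1.
Row 2 must total 34; the given cells sum to 27, so (2,1) = 7.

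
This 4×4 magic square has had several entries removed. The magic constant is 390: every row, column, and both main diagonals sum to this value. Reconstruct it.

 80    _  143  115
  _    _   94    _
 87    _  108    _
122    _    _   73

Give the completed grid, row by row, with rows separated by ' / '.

From row 1, 390 − (80 + 143 + 115) gives (1,2) = 52.
Column 1 must total 390; the given cells sum to 289, so (2,1) = 101.
From column 3, 390 − (143 + 94 + 108) gives (4,3) = 45.
Main diagonal must total 390; the given cells sum to 261, so (2,2) = 129.
The remaining cell in anti-diagonal is (3,2) = 390 − 331 = 59.
The remaining cell in row 2 is (2,4) = 390 − 324 = 66.
Using row 3: 87 + 59 + 108 + ? → (3,4) = 390 − 254 = 136.
From row 4, 390 − (122 + 45 + 73) gives (4,2) = 150.

80 52 143 115 / 101 129 94 66 / 87 59 108 136 / 122 150 45 73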